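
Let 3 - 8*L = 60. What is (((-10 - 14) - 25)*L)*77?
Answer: 215061/8 ≈ 26883.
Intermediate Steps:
L = -57/8 (L = 3/8 - ⅛*60 = 3/8 - 15/2 = -57/8 ≈ -7.1250)
(((-10 - 14) - 25)*L)*77 = (((-10 - 14) - 25)*(-57/8))*77 = ((-24 - 25)*(-57/8))*77 = -49*(-57/8)*77 = (2793/8)*77 = 215061/8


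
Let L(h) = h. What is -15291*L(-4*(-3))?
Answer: -183492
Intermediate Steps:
-15291*L(-4*(-3)) = -(-61164)*(-3) = -15291*12 = -183492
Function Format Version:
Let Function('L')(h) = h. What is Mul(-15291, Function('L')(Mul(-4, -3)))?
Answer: -183492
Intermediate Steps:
Mul(-15291, Function('L')(Mul(-4, -3))) = Mul(-15291, Mul(-4, -3)) = Mul(-15291, 12) = -183492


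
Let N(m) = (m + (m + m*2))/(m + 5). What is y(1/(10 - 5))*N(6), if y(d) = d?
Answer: 24/55 ≈ 0.43636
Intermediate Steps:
N(m) = 4*m/(5 + m) (N(m) = (m + (m + 2*m))/(5 + m) = (m + 3*m)/(5 + m) = (4*m)/(5 + m) = 4*m/(5 + m))
y(1/(10 - 5))*N(6) = (4*6/(5 + 6))/(10 - 5) = (4*6/11)/5 = (4*6*(1/11))/5 = (⅕)*(24/11) = 24/55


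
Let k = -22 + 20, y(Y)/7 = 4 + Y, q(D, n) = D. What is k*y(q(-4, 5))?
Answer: 0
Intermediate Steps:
y(Y) = 28 + 7*Y (y(Y) = 7*(4 + Y) = 28 + 7*Y)
k = -2
k*y(q(-4, 5)) = -2*(28 + 7*(-4)) = -2*(28 - 28) = -2*0 = 0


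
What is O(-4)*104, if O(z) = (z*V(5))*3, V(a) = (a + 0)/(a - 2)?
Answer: -2080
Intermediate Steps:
V(a) = a/(-2 + a)
O(z) = 5*z (O(z) = (z*(5/(-2 + 5)))*3 = (z*(5/3))*3 = (5*z/3)*3 = 5*z)
O(-4)*104 = (5*(-4))*104 = -20*104 = -2080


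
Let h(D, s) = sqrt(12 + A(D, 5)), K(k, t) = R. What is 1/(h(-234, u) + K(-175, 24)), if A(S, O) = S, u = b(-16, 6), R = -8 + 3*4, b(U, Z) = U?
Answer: 2/119 - I*sqrt(222)/238 ≈ 0.016807 - 0.062604*I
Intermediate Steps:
R = 4 (R = -8 + 12 = 4)
K(k, t) = 4
u = -16
h(D, s) = sqrt(12 + D)
1/(h(-234, u) + K(-175, 24)) = 1/(sqrt(12 - 234) + 4) = 1/(sqrt(-222) + 4) = 1/(I*sqrt(222) + 4) = 1/(4 + I*sqrt(222))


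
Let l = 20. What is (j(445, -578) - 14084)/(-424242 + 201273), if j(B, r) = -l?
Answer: 14104/222969 ≈ 0.063255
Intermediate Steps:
j(B, r) = -20
(j(445, -578) - 14084)/(-424242 + 201273) = (-20 - 14084)/(-424242 + 201273) = -14104/(-222969) = -14104*(-1/222969) = 14104/222969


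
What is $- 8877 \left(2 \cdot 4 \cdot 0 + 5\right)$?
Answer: $-44385$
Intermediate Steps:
$- 8877 \left(2 \cdot 4 \cdot 0 + 5\right) = - 8877 \left(8 \cdot 0 + 5\right) = - 8877 \left(0 + 5\right) = \left(-8877\right) 5 = -44385$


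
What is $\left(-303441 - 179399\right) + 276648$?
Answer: $-206192$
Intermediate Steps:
$\left(-303441 - 179399\right) + 276648 = -482840 + 276648 = -206192$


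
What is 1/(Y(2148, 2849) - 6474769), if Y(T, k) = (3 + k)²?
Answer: 1/1659135 ≈ 6.0272e-7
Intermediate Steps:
1/(Y(2148, 2849) - 6474769) = 1/((3 + 2849)² - 6474769) = 1/(2852² - 6474769) = 1/(8133904 - 6474769) = 1/1659135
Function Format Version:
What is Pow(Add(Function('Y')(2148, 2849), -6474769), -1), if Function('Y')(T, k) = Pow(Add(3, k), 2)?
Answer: Rational(1, 1659135) ≈ 6.0272e-7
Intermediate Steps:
Pow(Add(Function('Y')(2148, 2849), -6474769), -1) = Pow(Add(Pow(Add(3, 2849), 2), -6474769), -1) = Pow(Add(Pow(2852, 2), -6474769), -1) = Pow(Add(8133904, -6474769), -1) = Pow(1659135, -1) = Rational(1, 1659135)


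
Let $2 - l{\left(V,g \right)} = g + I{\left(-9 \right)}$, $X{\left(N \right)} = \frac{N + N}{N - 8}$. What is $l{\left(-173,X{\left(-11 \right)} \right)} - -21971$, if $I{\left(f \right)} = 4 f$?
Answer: $\frac{418149}{19} \approx 22008.0$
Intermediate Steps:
$X{\left(N \right)} = \frac{2 N}{-8 + N}$
$l{\left(V,g \right)} = 38 - g$ ($l{\left(V,g \right)} = 2 - \left(g + 4 \left(-9\right)\right) = 2 - \left(g - 36\right) = 2 - \left(-36 + g\right) = 38 - g$)
$l{\left(-173,X{\left(-11 \right)} \right)} - -21971 = \left(38 - 2 \left(-11\right) \frac{1}{-8 - 11}\right) - -21971 = \left(38 - 2 \left(-11\right) \frac{1}{-19}\right) + 21971 = \left(38 - 2 \left(-11\right) \left(- \frac{1}{19}\right)\right) + 21971 = \left(38 - \frac{22}{19}\right) + 21971 = \frac{700}{19} + 21971 = \frac{418149}{19}$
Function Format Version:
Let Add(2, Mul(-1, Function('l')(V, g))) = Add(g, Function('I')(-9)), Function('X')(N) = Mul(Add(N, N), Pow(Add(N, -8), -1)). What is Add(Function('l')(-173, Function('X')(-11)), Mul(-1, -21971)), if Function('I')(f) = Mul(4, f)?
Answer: Rational(418149, 19) ≈ 22008.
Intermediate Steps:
Function('X')(N) = Mul(2, N, Pow(Add(-8, N), -1)) (Function('X')(N) = Mul(Mul(2, N), Pow(Add(-8, N), -1)) = Mul(2, N, Pow(Add(-8, N), -1)))
Function('l')(V, g) = Add(38, Mul(-1, g)) (Function('l')(V, g) = Add(2, Mul(-1, Add(g, Mul(4, -9)))) = Add(2, Mul(-1, Add(g, -36))) = Add(2, Mul(-1, Add(-36, g))) = Add(2, Add(36, Mul(-1, g))) = Add(38, Mul(-1, g)))
Add(Function('l')(-173, Function('X')(-11)), Mul(-1, -21971)) = Add(Add(38, Mul(-1, Mul(2, -11, Pow(Add(-8, -11), -1)))), Mul(-1, -21971)) = Add(Add(38, Mul(-1, Mul(2, -11, Pow(-19, -1)))), 21971) = Add(Add(38, Mul(-1, Mul(2, -11, Rational(-1, 19)))), 21971) = Add(Add(38, Mul(-1, Rational(22, 19))), 21971) = Add(Add(38, Rational(-22, 19)), 21971) = Add(Rational(700, 19), 21971) = Rational(418149, 19)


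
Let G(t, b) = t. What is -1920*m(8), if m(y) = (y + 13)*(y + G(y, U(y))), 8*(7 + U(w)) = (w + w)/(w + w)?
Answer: -645120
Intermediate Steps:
U(w) = -55/8 (U(w) = -7 + ((w + w)/(w + w))/8 = -7 + ((2*w)/((2*w)))/8 = -7 + ((2*w)*(1/(2*w)))/8 = -7 + (⅛)*1 = -7 + ⅛ = -55/8)
m(y) = 2*y*(13 + y) (m(y) = (y + 13)*(y + y) = (13 + y)*(2*y) = 2*y*(13 + y))
-1920*m(8) = -3840*8*(13 + 8) = -3840*8*21 = -1920*336 = -645120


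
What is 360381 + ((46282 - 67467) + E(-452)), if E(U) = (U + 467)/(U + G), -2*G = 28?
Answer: 158065321/466 ≈ 3.3920e+5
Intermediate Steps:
G = -14 (G = -½*28 = -14)
E(U) = (467 + U)/(-14 + U) (E(U) = (U + 467)/(U - 14) = (467 + U)/(-14 + U))
360381 + ((46282 - 67467) + E(-452)) = 360381 + ((46282 - 67467) + (467 - 452)/(-14 - 452)) = 360381 + (-21185 + 15/(-466)) = 360381 + (-21185 - 1/466*15) = 360381 + (-21185 - 15/466) = 360381 - 9872225/466 = 158065321/466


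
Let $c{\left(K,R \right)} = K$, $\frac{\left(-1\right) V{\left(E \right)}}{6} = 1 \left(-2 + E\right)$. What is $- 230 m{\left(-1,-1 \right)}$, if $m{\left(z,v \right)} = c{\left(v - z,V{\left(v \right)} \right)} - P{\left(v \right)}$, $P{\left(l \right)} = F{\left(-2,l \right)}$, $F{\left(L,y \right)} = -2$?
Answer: $-460$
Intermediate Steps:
$V{\left(E \right)} = 12 - 6 E$ ($V{\left(E \right)} = - 6 \cdot 1 \left(-2 + E\right) = - 6 \left(-2 + E\right) = 12 - 6 E$)
$P{\left(l \right)} = -2$
$m{\left(z,v \right)} = 2 + v - z$ ($m{\left(z,v \right)} = \left(v - z\right) - -2 = \left(v - z\right) + 2 = 2 + v - z$)
$- 230 m{\left(-1,-1 \right)} = - 230 \left(2 - 1 - -1\right) = - 230 \left(2 - 1 + 1\right) = \left(-230\right) 2 = -460$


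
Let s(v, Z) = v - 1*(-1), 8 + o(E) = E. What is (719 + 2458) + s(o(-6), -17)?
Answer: 3164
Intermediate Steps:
o(E) = -8 + E
s(v, Z) = 1 + v (s(v, Z) = v + 1 = 1 + v)
(719 + 2458) + s(o(-6), -17) = (719 + 2458) + (1 + (-8 - 6)) = 3177 + (1 - 14) = 3177 - 13 = 3164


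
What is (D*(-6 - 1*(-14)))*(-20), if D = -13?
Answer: 2080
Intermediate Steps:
(D*(-6 - 1*(-14)))*(-20) = -13*(-6 - 1*(-14))*(-20) = -13*(-6 + 14)*(-20) = -13*8*(-20) = -104*(-20) = 2080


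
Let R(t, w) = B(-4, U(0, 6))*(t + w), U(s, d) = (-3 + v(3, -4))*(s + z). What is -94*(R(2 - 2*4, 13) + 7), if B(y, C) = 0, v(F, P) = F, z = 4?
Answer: -658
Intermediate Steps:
U(s, d) = 0 (U(s, d) = (-3 + 3)*(s + 4) = 0*(4 + s) = 0)
R(t, w) = 0 (R(t, w) = 0*(t + w) = 0)
-94*(R(2 - 2*4, 13) + 7) = -94*(0 + 7) = -94*7 = -658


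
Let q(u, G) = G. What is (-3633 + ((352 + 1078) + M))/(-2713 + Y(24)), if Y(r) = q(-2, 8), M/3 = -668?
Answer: 4207/2705 ≈ 1.5553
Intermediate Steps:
M = -2004 (M = 3*(-668) = -2004)
Y(r) = 8
(-3633 + ((352 + 1078) + M))/(-2713 + Y(24)) = (-3633 + ((352 + 1078) - 2004))/(-2713 + 8) = (-3633 + (1430 - 2004))/(-2705) = (-3633 - 574)*(-1/2705) = -4207*(-1/2705) = 4207/2705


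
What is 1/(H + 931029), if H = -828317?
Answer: 1/102712 ≈ 9.7360e-6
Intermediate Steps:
1/(H + 931029) = 1/(-828317 + 931029) = 1/102712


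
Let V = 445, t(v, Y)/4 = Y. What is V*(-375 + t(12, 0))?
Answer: -166875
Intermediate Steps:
t(v, Y) = 4*Y
V*(-375 + t(12, 0)) = 445*(-375 + 4*0) = 445*(-375 + 0) = 445*(-375) = -166875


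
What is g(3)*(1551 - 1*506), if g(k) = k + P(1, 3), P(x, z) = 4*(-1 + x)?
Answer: 3135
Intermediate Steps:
P(x, z) = -4 + 4*x
g(k) = k (g(k) = k + (-4 + 4*1) = k + (-4 + 4) = k + 0 = k)
g(3)*(1551 - 1*506) = 3*(1551 - 1*506) = 3*(1551 - 506) = 3*1045 = 3135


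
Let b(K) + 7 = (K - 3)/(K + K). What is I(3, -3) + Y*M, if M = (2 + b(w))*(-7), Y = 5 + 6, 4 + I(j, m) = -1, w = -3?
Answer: 303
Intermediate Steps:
b(K) = -7 + (-3 + K)/(2*K) (b(K) = -7 + (K - 3)/(K + K) = -7 + (-3 + K)/((2*K)) = -7 + (-3 + K)*(1/(2*K)) = -7 + (-3 + K)/(2*K))
I(j, m) = -5 (I(j, m) = -4 - 1 = -5)
Y = 11
M = 28 (M = (2 + (½)*(-3 - 13*(-3))/(-3))*(-7) = (2 + (½)*(-⅓)*(-3 + 39))*(-7) = (2 + (½)*(-⅓)*36)*(-7) = (2 - 6)*(-7) = -4*(-7) = 28)
I(3, -3) + Y*M = -5 + 11*28 = -5 + 308 = 303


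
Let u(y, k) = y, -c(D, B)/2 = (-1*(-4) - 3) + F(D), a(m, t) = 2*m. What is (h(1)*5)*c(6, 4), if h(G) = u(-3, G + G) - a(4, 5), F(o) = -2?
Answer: -110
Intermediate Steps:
c(D, B) = 2 (c(D, B) = -2*((-1*(-4) - 3) - 2) = -2*((4 - 3) - 2) = -2*(1 - 2) = -2*(-1) = 2)
h(G) = -11 (h(G) = -3 - 2*4 = -3 - 1*8 = -3 - 8 = -11)
(h(1)*5)*c(6, 4) = -11*5*2 = -55*2 = -110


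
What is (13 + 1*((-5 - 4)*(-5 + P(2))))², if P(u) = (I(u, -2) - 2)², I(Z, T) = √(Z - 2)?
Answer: 484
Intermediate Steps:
I(Z, T) = √(-2 + Z)
P(u) = (-2 + √(-2 + u))² (P(u) = (√(-2 + u) - 2)² = (-2 + √(-2 + u))²)
(13 + 1*((-5 - 4)*(-5 + P(2))))² = (13 + 1*((-5 - 4)*(-5 + (-2 + √(-2 + 2))²)))² = (13 + 1*(-9*(-5 + (-2 + √0)²)))² = (13 + 1*(-9*(-5 + (-2 + 0)²)))² = (13 + 1*(-9*(-5 + (-2)²)))² = (13 + 1*(-9*(-5 + 4)))² = (13 + 1*(-9*(-1)))² = (13 + 1*9)² = (13 + 9)² = 22² = 484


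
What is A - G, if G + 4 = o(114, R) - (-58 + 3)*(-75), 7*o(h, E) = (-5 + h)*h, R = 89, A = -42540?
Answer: -281303/7 ≈ -40186.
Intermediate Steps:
o(h, E) = h*(-5 + h)/7 (o(h, E) = ((-5 + h)*h)/7 = (h*(-5 + h))/7 = h*(-5 + h)/7)
G = -16477/7 (G = -4 + ((⅐)*114*(-5 + 114) - (-58 + 3)*(-75)) = -4 + ((⅐)*114*109 - (-55)*(-75)) = -4 + (12426/7 - 1*4125) = -4 + (12426/7 - 4125) = -4 - 16449/7 = -16477/7 ≈ -2353.9)
A - G = -42540 - 1*(-16477/7) = -42540 + 16477/7 = -281303/7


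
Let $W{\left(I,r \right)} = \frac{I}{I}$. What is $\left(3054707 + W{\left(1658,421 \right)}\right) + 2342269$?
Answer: $5396977$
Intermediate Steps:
$W{\left(I,r \right)} = 1$
$\left(3054707 + W{\left(1658,421 \right)}\right) + 2342269 = \left(3054707 + 1\right) + 2342269 = 3054708 + 2342269 = 5396977$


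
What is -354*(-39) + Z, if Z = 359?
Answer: 14165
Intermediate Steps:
-354*(-39) + Z = -354*(-39) + 359 = 13806 + 359 = 14165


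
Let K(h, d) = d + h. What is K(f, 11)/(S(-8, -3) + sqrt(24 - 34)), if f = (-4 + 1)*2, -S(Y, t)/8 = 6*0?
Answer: -I*sqrt(10)/2 ≈ -1.5811*I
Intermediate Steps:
S(Y, t) = 0 (S(Y, t) = -48*0 = -8*0 = 0)
f = -6 (f = -3*2 = -6)
K(f, 11)/(S(-8, -3) + sqrt(24 - 34)) = (11 - 6)/(0 + sqrt(24 - 34)) = 5/(0 + sqrt(-10)) = 5/(0 + I*sqrt(10)) = 5/((I*sqrt(10))) = 5*(-I*sqrt(10)/10) = -I*sqrt(10)/2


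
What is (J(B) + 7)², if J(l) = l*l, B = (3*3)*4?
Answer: 1697809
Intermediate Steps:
B = 36 (B = 9*4 = 36)
J(l) = l²
(J(B) + 7)² = (36² + 7)² = (1296 + 7)² = 1303² = 1697809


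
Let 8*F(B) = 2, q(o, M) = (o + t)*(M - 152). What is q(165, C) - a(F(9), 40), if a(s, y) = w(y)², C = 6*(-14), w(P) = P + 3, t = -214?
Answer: 9715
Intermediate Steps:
w(P) = 3 + P
C = -84
q(o, M) = (-214 + o)*(-152 + M) (q(o, M) = (o - 214)*(M - 152) = (-214 + o)*(-152 + M))
F(B) = ¼ (F(B) = (⅛)*2 = ¼)
a(s, y) = (3 + y)²
q(165, C) - a(F(9), 40) = (32528 - 214*(-84) - 152*165 - 84*165) - (3 + 40)² = (32528 + 17976 - 25080 - 13860) - 1*43² = 11564 - 1*1849 = 11564 - 1849 = 9715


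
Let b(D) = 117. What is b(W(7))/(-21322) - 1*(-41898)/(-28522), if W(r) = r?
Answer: -448343115/304073042 ≈ -1.4745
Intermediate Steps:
b(W(7))/(-21322) - 1*(-41898)/(-28522) = 117/(-21322) - 1*(-41898)/(-28522) = 117*(-1/21322) + 41898*(-1/28522) = -117/21322 - 20949/14261 = -448343115/304073042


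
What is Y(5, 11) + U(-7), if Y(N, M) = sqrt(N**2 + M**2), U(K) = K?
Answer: -7 + sqrt(146) ≈ 5.0830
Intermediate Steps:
Y(N, M) = sqrt(M**2 + N**2)
Y(5, 11) + U(-7) = sqrt(11**2 + 5**2) - 7 = sqrt(121 + 25) - 7 = sqrt(146) - 7 = -7 + sqrt(146)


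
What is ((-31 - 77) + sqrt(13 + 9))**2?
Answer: (108 - sqrt(22))**2 ≈ 10673.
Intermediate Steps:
((-31 - 77) + sqrt(13 + 9))**2 = (-108 + sqrt(22))**2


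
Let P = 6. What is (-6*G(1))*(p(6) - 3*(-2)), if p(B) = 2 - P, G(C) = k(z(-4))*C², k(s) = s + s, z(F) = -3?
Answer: 72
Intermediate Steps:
k(s) = 2*s
G(C) = -6*C² (G(C) = (2*(-3))*C² = -6*C²)
p(B) = -4 (p(B) = 2 - 1*6 = 2 - 6 = -4)
(-6*G(1))*(p(6) - 3*(-2)) = (-(-36)*1²)*(-4 - 3*(-2)) = (-(-36))*(-4 + 6) = -6*(-6)*2 = 36*2 = 72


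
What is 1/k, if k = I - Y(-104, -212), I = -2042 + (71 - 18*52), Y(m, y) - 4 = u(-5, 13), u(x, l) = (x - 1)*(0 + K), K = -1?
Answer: -1/2917 ≈ -0.00034282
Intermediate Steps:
u(x, l) = 1 - x (u(x, l) = (x - 1)*(0 - 1) = (-1 + x)*(-1) = 1 - x)
Y(m, y) = 10 (Y(m, y) = 4 + (1 - 1*(-5)) = 4 + (1 + 5) = 4 + 6 = 10)
I = -2907 (I = -2042 + (71 - 936) = -2042 - 865 = -2907)
k = -2917 (k = -2907 - 1*10 = -2907 - 10 = -2917)
1/k = 1/(-2917) = -1/2917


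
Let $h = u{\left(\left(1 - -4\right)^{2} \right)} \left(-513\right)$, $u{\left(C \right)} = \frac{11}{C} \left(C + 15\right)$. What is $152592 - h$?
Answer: $\frac{808104}{5} \approx 1.6162 \cdot 10^{5}$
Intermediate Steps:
$u{\left(C \right)} = \frac{11 \left(15 + C\right)}{C}$ ($u{\left(C \right)} = \frac{11}{C} \left(15 + C\right) = \frac{11 \left(15 + C\right)}{C}$)
$h = - \frac{45144}{5}$ ($h = \left(11 + \frac{165}{\left(1 - -4\right)^{2}}\right) \left(-513\right) = \left(11 + \frac{165}{\left(1 + 4\right)^{2}}\right) \left(-513\right) = \left(11 + \frac{165}{5^{2}}\right) \left(-513\right) = \left(11 + \frac{165}{25}\right) \left(-513\right) = \left(11 + 165 \cdot \frac{1}{25}\right) \left(-513\right) = \left(11 + \frac{33}{5}\right) \left(-513\right) = \frac{88}{5} \left(-513\right) = - \frac{45144}{5} \approx -9028.8$)
$152592 - h = 152592 - - \frac{45144}{5} = 152592 + \frac{45144}{5} = \frac{808104}{5}$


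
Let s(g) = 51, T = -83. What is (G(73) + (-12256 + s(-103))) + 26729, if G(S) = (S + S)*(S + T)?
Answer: 13064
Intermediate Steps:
G(S) = 2*S*(-83 + S) (G(S) = (S + S)*(S - 83) = (2*S)*(-83 + S) = 2*S*(-83 + S))
(G(73) + (-12256 + s(-103))) + 26729 = (2*73*(-83 + 73) + (-12256 + 51)) + 26729 = (2*73*(-10) - 12205) + 26729 = (-1460 - 12205) + 26729 = -13665 + 26729 = 13064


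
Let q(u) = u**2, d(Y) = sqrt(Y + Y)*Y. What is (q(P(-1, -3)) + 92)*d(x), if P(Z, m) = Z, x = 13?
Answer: 1209*sqrt(26) ≈ 6164.7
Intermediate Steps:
d(Y) = sqrt(2)*Y**(3/2) (d(Y) = sqrt(2*Y)*Y = (sqrt(2)*sqrt(Y))*Y = sqrt(2)*Y**(3/2))
(q(P(-1, -3)) + 92)*d(x) = ((-1)**2 + 92)*(sqrt(2)*13**(3/2)) = (1 + 92)*(sqrt(2)*(13*sqrt(13))) = 93*(13*sqrt(26)) = 1209*sqrt(26)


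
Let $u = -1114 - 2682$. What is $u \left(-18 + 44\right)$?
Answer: $-98696$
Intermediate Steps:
$u = -3796$
$u \left(-18 + 44\right) = - 3796 \left(-18 + 44\right) = \left(-3796\right) 26 = -98696$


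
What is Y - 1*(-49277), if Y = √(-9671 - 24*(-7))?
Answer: 49277 + I*√9503 ≈ 49277.0 + 97.483*I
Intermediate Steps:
Y = I*√9503 (Y = √(-9671 + 168) = √(-9503) = I*√9503 ≈ 97.483*I)
Y - 1*(-49277) = I*√9503 - 1*(-49277) = I*√9503 + 49277 = 49277 + I*√9503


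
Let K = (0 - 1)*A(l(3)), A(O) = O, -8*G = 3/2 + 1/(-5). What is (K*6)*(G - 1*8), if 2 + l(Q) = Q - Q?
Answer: -1959/20 ≈ -97.950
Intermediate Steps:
l(Q) = -2 (l(Q) = -2 + (Q - Q) = -2 + 0 = -2)
G = -13/80 (G = -(3/2 + 1/(-5))/8 = -(3*(1/2) + 1*(-1/5))/8 = -(3/2 - 1/5)/8 = -1/8*13/10 = -13/80 ≈ -0.16250)
K = 2 (K = (0 - 1)*(-2) = -1*(-2) = 2)
(K*6)*(G - 1*8) = (2*6)*(-13/80 - 1*8) = 12*(-13/80 - 8) = 12*(-653/80) = -1959/20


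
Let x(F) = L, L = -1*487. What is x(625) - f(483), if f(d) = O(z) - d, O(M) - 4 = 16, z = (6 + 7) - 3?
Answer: -24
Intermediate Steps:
L = -487
z = 10 (z = 13 - 3 = 10)
O(M) = 20 (O(M) = 4 + 16 = 20)
x(F) = -487
f(d) = 20 - d
x(625) - f(483) = -487 - (20 - 1*483) = -487 - (20 - 483) = -487 - 1*(-463) = -487 + 463 = -24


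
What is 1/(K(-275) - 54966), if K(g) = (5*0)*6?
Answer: -1/54966 ≈ -1.8193e-5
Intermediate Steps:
K(g) = 0 (K(g) = 0*6 = 0)
1/(K(-275) - 54966) = 1/(0 - 54966) = 1/(-54966) = -1/54966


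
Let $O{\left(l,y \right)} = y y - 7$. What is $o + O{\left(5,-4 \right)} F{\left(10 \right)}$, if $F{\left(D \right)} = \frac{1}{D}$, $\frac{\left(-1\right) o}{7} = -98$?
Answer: $\frac{6869}{10} \approx 686.9$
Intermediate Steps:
$o = 686$ ($o = \left(-7\right) \left(-98\right) = 686$)
$O{\left(l,y \right)} = -7 + y^{2}$ ($O{\left(l,y \right)} = y^{2} - 7 = -7 + y^{2}$)
$o + O{\left(5,-4 \right)} F{\left(10 \right)} = 686 + \frac{-7 + \left(-4\right)^{2}}{10} = 686 + \left(-7 + 16\right) \frac{1}{10} = 686 + 9 \cdot \frac{1}{10} = 686 + \frac{9}{10} = \frac{6869}{10}$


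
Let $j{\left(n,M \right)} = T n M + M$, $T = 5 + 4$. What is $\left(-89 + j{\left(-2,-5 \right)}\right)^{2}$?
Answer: $16$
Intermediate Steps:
$T = 9$
$j{\left(n,M \right)} = M + 9 M n$ ($j{\left(n,M \right)} = 9 n M + M = 9 M n + M = M + 9 M n$)
$\left(-89 + j{\left(-2,-5 \right)}\right)^{2} = \left(-89 - 5 \left(1 + 9 \left(-2\right)\right)\right)^{2} = \left(-89 - 5 \left(1 - 18\right)\right)^{2} = \left(-89 - -85\right)^{2} = \left(-89 + 85\right)^{2} = \left(-4\right)^{2} = 16$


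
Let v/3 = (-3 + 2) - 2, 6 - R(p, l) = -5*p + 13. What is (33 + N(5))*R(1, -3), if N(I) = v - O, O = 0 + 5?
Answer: -38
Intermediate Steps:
R(p, l) = -7 + 5*p (R(p, l) = 6 - (-5*p + 13) = 6 - (13 - 5*p) = 6 + (-13 + 5*p) = -7 + 5*p)
O = 5
v = -9 (v = 3*((-3 + 2) - 2) = 3*(-1 - 2) = 3*(-3) = -9)
N(I) = -14 (N(I) = -9 - 1*5 = -9 - 5 = -14)
(33 + N(5))*R(1, -3) = (33 - 14)*(-7 + 5*1) = 19*(-7 + 5) = 19*(-2) = -38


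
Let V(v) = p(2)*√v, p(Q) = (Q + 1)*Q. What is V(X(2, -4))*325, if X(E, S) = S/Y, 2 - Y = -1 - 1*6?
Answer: 1300*I ≈ 1300.0*I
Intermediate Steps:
Y = 9 (Y = 2 - (-1 - 1*6) = 2 - (-1 - 6) = 2 - 1*(-7) = 2 + 7 = 9)
X(E, S) = S/9
p(Q) = Q*(1 + Q) (p(Q) = (1 + Q)*Q = Q*(1 + Q))
V(v) = 6*√v (V(v) = (2*(1 + 2))*√v = (2*3)*√v = 6*√v)
V(X(2, -4))*325 = (6*√((⅑)*(-4)))*325 = (6*√(-4/9))*325 = (6*(2*I/3))*325 = (4*I)*325 = 1300*I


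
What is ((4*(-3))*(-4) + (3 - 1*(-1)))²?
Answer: 2704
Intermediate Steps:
((4*(-3))*(-4) + (3 - 1*(-1)))² = (-12*(-4) + (3 + 1))² = (48 + 4)² = 52² = 2704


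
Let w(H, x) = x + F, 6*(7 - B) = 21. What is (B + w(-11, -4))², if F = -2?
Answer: 25/4 ≈ 6.2500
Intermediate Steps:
B = 7/2 (B = 7 - ⅙*21 = 7 - 7/2 = 7/2 ≈ 3.5000)
w(H, x) = -2 + x (w(H, x) = x - 2 = -2 + x)
(B + w(-11, -4))² = (7/2 + (-2 - 4))² = (7/2 - 6)² = (-5/2)² = 25/4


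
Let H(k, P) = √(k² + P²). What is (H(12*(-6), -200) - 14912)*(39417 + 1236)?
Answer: -606217536 + 325224*√706 ≈ -5.9758e+8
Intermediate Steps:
H(k, P) = √(P² + k²)
(H(12*(-6), -200) - 14912)*(39417 + 1236) = (√((-200)² + (12*(-6))²) - 14912)*(39417 + 1236) = (√(40000 + (-72)²) - 14912)*40653 = (√(40000 + 5184) - 14912)*40653 = (√45184 - 14912)*40653 = (8*√706 - 14912)*40653 = (-14912 + 8*√706)*40653 = -606217536 + 325224*√706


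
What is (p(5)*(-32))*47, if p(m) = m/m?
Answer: -1504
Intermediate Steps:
p(m) = 1
(p(5)*(-32))*47 = (1*(-32))*47 = -32*47 = -1504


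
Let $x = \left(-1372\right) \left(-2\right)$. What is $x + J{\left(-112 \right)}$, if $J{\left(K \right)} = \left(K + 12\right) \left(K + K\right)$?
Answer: $25144$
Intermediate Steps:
$J{\left(K \right)} = 2 K \left(12 + K\right)$ ($J{\left(K \right)} = \left(12 + K\right) 2 K = 2 K \left(12 + K\right)$)
$x = 2744$
$x + J{\left(-112 \right)} = 2744 + 2 \left(-112\right) \left(12 - 112\right) = 2744 + 2 \left(-112\right) \left(-100\right) = 2744 + 22400 = 25144$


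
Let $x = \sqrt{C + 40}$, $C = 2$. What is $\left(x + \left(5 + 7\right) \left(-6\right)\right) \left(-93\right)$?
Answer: $6696 - 93 \sqrt{42} \approx 6093.3$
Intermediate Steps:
$x = \sqrt{42}$ ($x = \sqrt{2 + 40} = \sqrt{42} \approx 6.4807$)
$\left(x + \left(5 + 7\right) \left(-6\right)\right) \left(-93\right) = \left(\sqrt{42} + \left(5 + 7\right) \left(-6\right)\right) \left(-93\right) = \left(\sqrt{42} + 12 \left(-6\right)\right) \left(-93\right) = \left(\sqrt{42} - 72\right) \left(-93\right) = \left(-72 + \sqrt{42}\right) \left(-93\right) = 6696 - 93 \sqrt{42}$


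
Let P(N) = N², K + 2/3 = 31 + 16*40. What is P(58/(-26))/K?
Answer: 2523/339859 ≈ 0.0074237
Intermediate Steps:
K = 2011/3 (K = -⅔ + (31 + 16*40) = -⅔ + (31 + 640) = -⅔ + 671 = 2011/3 ≈ 670.33)
P(58/(-26))/K = (58/(-26))²/(2011/3) = (58*(-1/26))²*(3/2011) = (-29/13)²*(3/2011) = (841/169)*(3/2011) = 2523/339859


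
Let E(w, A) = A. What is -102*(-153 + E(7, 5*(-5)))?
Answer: 18156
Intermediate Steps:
-102*(-153 + E(7, 5*(-5))) = -102*(-153 + 5*(-5)) = -102*(-153 - 25) = -102*(-178) = 18156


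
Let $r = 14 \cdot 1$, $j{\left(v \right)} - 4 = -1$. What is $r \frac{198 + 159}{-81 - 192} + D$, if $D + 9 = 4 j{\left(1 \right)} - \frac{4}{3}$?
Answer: $- \frac{649}{39} \approx -16.641$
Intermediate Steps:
$j{\left(v \right)} = 3$ ($j{\left(v \right)} = 4 - 1 = 3$)
$r = 14$
$D = \frac{5}{3}$ ($D = -9 + \left(4 \cdot 3 - \frac{4}{3}\right) = -9 + \left(12 - \frac{4}{3}\right) = -9 + \frac{32}{3} = \frac{5}{3} \approx 1.6667$)
$r \frac{198 + 159}{-81 - 192} + D = 14 \frac{198 + 159}{-81 - 192} + \frac{5}{3} = 14 \frac{357}{-273} + \frac{5}{3} = 14 \cdot 357 \left(- \frac{1}{273}\right) + \frac{5}{3} = 14 \left(- \frac{17}{13}\right) + \frac{5}{3} = - \frac{238}{13} + \frac{5}{3} = - \frac{649}{39}$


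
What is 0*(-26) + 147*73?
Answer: 10731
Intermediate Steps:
0*(-26) + 147*73 = 0 + 10731 = 10731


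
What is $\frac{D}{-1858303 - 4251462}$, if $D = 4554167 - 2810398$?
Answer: $- \frac{1743769}{6109765} \approx -0.28541$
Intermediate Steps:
$D = 1743769$ ($D = 4554167 - 2810398 = 1743769$)
$\frac{D}{-1858303 - 4251462} = \frac{1743769}{-1858303 - 4251462} = \frac{1743769}{-6109765} = 1743769 \left(- \frac{1}{6109765}\right) = - \frac{1743769}{6109765}$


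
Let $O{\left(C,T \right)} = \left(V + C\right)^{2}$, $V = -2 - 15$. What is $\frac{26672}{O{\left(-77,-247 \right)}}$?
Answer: $\frac{6668}{2209} \approx 3.0186$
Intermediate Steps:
$V = -17$ ($V = -2 - 15 = -17$)
$O{\left(C,T \right)} = \left(-17 + C\right)^{2}$
$\frac{26672}{O{\left(-77,-247 \right)}} = \frac{26672}{\left(-17 - 77\right)^{2}} = \frac{26672}{\left(-94\right)^{2}} = \frac{26672}{8836} = 26672 \cdot \frac{1}{8836} = \frac{6668}{2209}$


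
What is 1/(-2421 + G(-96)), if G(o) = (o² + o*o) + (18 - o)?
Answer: 1/16125 ≈ 6.2015e-5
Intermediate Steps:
G(o) = 18 - o + 2*o² (G(o) = (o² + o²) + (18 - o) = 2*o² + (18 - o) = 18 - o + 2*o²)
1/(-2421 + G(-96)) = 1/(-2421 + (18 - 1*(-96) + 2*(-96)²)) = 1/(-2421 + (18 + 96 + 2*9216)) = 1/(-2421 + (18 + 96 + 18432)) = 1/(-2421 + 18546) = 1/16125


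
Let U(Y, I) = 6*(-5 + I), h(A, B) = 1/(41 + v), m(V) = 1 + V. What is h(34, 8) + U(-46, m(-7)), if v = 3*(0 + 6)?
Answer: -3893/59 ≈ -65.983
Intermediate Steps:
v = 18 (v = 3*6 = 18)
h(A, B) = 1/59 (h(A, B) = 1/(41 + 18) = 1/59)
U(Y, I) = -30 + 6*I
h(34, 8) + U(-46, m(-7)) = 1/59 + (-30 + 6*(1 - 7)) = 1/59 + (-30 + 6*(-6)) = 1/59 + (-30 - 36) = 1/59 - 66 = -3893/59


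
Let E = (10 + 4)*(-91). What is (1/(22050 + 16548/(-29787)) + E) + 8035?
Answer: 1480178532703/218928934 ≈ 6761.0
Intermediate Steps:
E = -1274 (E = 14*(-91) = -1274)
(1/(22050 + 16548/(-29787)) + E) + 8035 = (1/(22050 + 16548/(-29787)) - 1274) + 8035 = (1/(22050 + 16548*(-1/29787)) - 1274) + 8035 = (1/(22050 - 5516/9929) - 1274) + 8035 = (1/(218928934/9929) - 1274) + 8035 = (9929/218928934 - 1274) + 8035 = -278915451987/218928934 + 8035 = 1480178532703/218928934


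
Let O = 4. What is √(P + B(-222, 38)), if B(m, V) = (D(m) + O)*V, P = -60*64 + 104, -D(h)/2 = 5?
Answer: 2*I*√991 ≈ 62.96*I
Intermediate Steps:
D(h) = -10 (D(h) = -2*5 = -10)
P = -3736 (P = -3840 + 104 = -3736)
B(m, V) = -6*V (B(m, V) = (-10 + 4)*V = -6*V)
√(P + B(-222, 38)) = √(-3736 - 6*38) = √(-3736 - 228) = √(-3964) = 2*I*√991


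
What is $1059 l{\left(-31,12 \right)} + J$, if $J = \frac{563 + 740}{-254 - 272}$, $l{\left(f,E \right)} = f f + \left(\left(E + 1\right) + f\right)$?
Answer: $\frac{525281759}{526} \approx 9.9863 \cdot 10^{5}$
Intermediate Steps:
$l{\left(f,E \right)} = 1 + E + f + f^{2}$ ($l{\left(f,E \right)} = f^{2} + \left(\left(1 + E\right) + f\right) = f^{2} + \left(1 + E + f\right) = 1 + E + f + f^{2}$)
$J = - \frac{1303}{526}$ ($J = \frac{1303}{-526} = 1303 \left(- \frac{1}{526}\right) = - \frac{1303}{526} \approx -2.4772$)
$1059 l{\left(-31,12 \right)} + J = 1059 \left(1 + 12 - 31 + \left(-31\right)^{2}\right) - \frac{1303}{526} = 1059 \left(1 + 12 - 31 + 961\right) - \frac{1303}{526} = 1059 \cdot 943 - \frac{1303}{526} = 998637 - \frac{1303}{526} = \frac{525281759}{526}$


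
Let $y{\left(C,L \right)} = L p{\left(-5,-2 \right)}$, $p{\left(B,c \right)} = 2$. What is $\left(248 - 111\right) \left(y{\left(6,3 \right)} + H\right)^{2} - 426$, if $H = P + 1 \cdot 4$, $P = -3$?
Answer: $6287$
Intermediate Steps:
$H = 1$ ($H = -3 + 1 \cdot 4 = -3 + 4 = 1$)
$y{\left(C,L \right)} = 2 L$ ($y{\left(C,L \right)} = L 2 = 2 L$)
$\left(248 - 111\right) \left(y{\left(6,3 \right)} + H\right)^{2} - 426 = \left(248 - 111\right) \left(2 \cdot 3 + 1\right)^{2} - 426 = \left(248 - 111\right) \left(6 + 1\right)^{2} - 426 = 137 \cdot 7^{2} - 426 = 137 \cdot 49 - 426 = 6713 - 426 = 6287$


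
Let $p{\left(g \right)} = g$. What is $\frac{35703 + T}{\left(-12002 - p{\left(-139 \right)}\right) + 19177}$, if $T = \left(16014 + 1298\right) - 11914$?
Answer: $\frac{1787}{318} \approx 5.6195$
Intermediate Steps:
$T = 5398$ ($T = 17312 - 11914 = 5398$)
$\frac{35703 + T}{\left(-12002 - p{\left(-139 \right)}\right) + 19177} = \frac{35703 + 5398}{\left(-12002 - -139\right) + 19177} = \frac{41101}{\left(-12002 + 139\right) + 19177} = \frac{41101}{-11863 + 19177} = \frac{41101}{7314} = 41101 \cdot \frac{1}{7314} = \frac{1787}{318}$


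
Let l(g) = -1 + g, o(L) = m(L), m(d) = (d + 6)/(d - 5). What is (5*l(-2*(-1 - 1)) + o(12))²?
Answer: 15129/49 ≈ 308.75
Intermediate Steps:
m(d) = (6 + d)/(-5 + d)
o(L) = (6 + L)/(-5 + L)
(5*l(-2*(-1 - 1)) + o(12))² = (5*(-1 - 2*(-1 - 1)) + (6 + 12)/(-5 + 12))² = (5*(-1 - 2*(-2)) + 18/7)² = (5*(-1 + 4) + (⅐)*18)² = (5*3 + 18/7)² = (15 + 18/7)² = (123/7)² = 15129/49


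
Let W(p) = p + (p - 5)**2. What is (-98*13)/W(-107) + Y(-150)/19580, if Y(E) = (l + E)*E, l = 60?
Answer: 7147729/12175823 ≈ 0.58704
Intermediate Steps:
W(p) = p + (-5 + p)**2
Y(E) = E*(60 + E) (Y(E) = (60 + E)*E = E*(60 + E))
(-98*13)/W(-107) + Y(-150)/19580 = (-98*13)/(-107 + (-5 - 107)**2) - 150*(60 - 150)/19580 = -1274/(-107 + (-112)**2) - 150*(-90)*(1/19580) = -1274/(-107 + 12544) + 13500*(1/19580) = -1274/12437 + 675/979 = 7147729/12175823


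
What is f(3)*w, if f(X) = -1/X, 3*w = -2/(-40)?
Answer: -1/180 ≈ -0.0055556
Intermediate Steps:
w = 1/60 (w = (-2/(-40))/3 = (-2*(-1/40))/3 = (⅓)*(1/20) = 1/60 ≈ 0.016667)
f(3)*w = -1/3*(1/60) = -1*⅓*(1/60) = -⅓*1/60 = -1/180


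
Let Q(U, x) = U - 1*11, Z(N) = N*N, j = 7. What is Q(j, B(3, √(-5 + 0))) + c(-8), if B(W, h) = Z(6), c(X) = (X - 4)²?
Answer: 140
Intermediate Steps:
Z(N) = N²
c(X) = (-4 + X)²
B(W, h) = 36 (B(W, h) = 6² = 36)
Q(U, x) = -11 + U (Q(U, x) = U - 11 = -11 + U)
Q(j, B(3, √(-5 + 0))) + c(-8) = (-11 + 7) + (-4 - 8)² = -4 + (-12)² = -4 + 144 = 140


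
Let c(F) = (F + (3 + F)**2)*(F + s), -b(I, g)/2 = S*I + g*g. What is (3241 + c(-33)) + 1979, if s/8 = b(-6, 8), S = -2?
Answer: -1077663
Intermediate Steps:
b(I, g) = -2*g**2 + 4*I (b(I, g) = -2*(-2*I + g*g) = -2*(-2*I + g**2) = -2*(g**2 - 2*I) = -2*g**2 + 4*I)
s = -1216 (s = 8*(-2*8**2 + 4*(-6)) = 8*(-2*64 - 24) = 8*(-128 - 24) = 8*(-152) = -1216)
c(F) = (-1216 + F)*(F + (3 + F)**2) (c(F) = (F + (3 + F)**2)*(F - 1216) = (F + (3 + F)**2)*(-1216 + F) = (-1216 + F)*(F + (3 + F)**2))
(3241 + c(-33)) + 1979 = (3241 + (-10944 + (-33)**3 - 8503*(-33) - 1209*(-33)**2)) + 1979 = (3241 + (-10944 - 35937 + 280599 - 1209*1089)) + 1979 = (3241 + (-10944 - 35937 + 280599 - 1316601)) + 1979 = (3241 - 1082883) + 1979 = -1079642 + 1979 = -1077663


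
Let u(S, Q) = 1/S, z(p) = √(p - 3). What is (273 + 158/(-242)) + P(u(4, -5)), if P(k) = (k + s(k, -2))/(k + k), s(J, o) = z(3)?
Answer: 66029/242 ≈ 272.85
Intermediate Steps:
z(p) = √(-3 + p)
s(J, o) = 0 (s(J, o) = √(-3 + 3) = √0 = 0)
P(k) = ½ (P(k) = (k + 0)/(k + k) = k/((2*k)) = k*(1/(2*k)) = ½)
(273 + 158/(-242)) + P(u(4, -5)) = (273 + 158/(-242)) + ½ = (273 + 158*(-1/242)) + ½ = (273 - 79/121) + ½ = 32954/121 + ½ = 66029/242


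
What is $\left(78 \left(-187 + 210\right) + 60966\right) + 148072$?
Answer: $210832$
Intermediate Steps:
$\left(78 \left(-187 + 210\right) + 60966\right) + 148072 = \left(78 \cdot 23 + 60966\right) + 148072 = \left(1794 + 60966\right) + 148072 = 62760 + 148072 = 210832$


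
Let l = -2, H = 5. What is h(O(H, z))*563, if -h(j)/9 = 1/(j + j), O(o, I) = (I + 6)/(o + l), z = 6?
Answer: -5067/8 ≈ -633.38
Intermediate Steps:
O(o, I) = (6 + I)/(-2 + o) (O(o, I) = (I + 6)/(o - 2) = (6 + I)/(-2 + o))
h(j) = -9/(2*j) (h(j) = -9/(j + j) = -9*1/(2*j) = -9/(2*j))
h(O(H, z))*563 = -9*(-2 + 5)/(6 + 6)/2*563 = -9/(2*(12/3))*563 = -9/(2*((⅓)*12))*563 = -9/2/4*563 = -9/2*¼*563 = -9/8*563 = -5067/8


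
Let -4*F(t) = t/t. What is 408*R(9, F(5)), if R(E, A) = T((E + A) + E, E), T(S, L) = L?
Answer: 3672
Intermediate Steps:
F(t) = -¼ (F(t) = -t/(4*t) = -¼*1 = -¼)
R(E, A) = E
408*R(9, F(5)) = 408*9 = 3672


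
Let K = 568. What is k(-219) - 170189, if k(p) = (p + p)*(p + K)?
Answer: -323051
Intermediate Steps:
k(p) = 2*p*(568 + p) (k(p) = (p + p)*(p + 568) = (2*p)*(568 + p) = 2*p*(568 + p))
k(-219) - 170189 = 2*(-219)*(568 - 219) - 170189 = 2*(-219)*349 - 170189 = -152862 - 170189 = -323051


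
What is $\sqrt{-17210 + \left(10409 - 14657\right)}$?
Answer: $i \sqrt{21458} \approx 146.49 i$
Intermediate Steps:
$\sqrt{-17210 + \left(10409 - 14657\right)} = \sqrt{-17210 - 4248} = \sqrt{-21458} = i \sqrt{21458}$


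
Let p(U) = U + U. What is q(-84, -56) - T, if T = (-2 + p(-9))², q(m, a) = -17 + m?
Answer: -501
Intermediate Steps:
p(U) = 2*U
T = 400 (T = (-2 + 2*(-9))² = (-2 - 18)² = (-20)² = 400)
q(-84, -56) - T = (-17 - 84) - 1*400 = -101 - 400 = -501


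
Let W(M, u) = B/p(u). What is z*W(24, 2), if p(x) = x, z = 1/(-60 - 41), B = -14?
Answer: 7/101 ≈ 0.069307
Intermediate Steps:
z = -1/101 (z = 1/(-101) = -1/101 ≈ -0.0099010)
W(M, u) = -14/u
z*W(24, 2) = -(-14)/(101*2) = -1/101*(-7) = 7/101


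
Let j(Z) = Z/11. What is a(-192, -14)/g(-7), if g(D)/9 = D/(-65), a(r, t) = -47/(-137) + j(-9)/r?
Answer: 2177435/6076224 ≈ 0.35835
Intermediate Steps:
j(Z) = Z/11 (j(Z) = Z*(1/11) = Z/11)
a(r, t) = 47/137 - 9/(11*r) (a(r, t) = -47/(-137) + ((1/11)*(-9))/r = -47*(-1/137) - 9/(11*r) = 47/137 - 9/(11*r))
g(D) = -9*D/65 (g(D) = 9*(D/(-65)) = 9*(D*(-1/65)) = 9*(-D/65) = -9*D/65)
a(-192, -14)/g(-7) = ((1/1507)*(-1233 + 517*(-192))/(-192))/((-9/65*(-7))) = ((1/1507)*(-1/192)*(-1233 - 99264))/(63/65) = ((1/1507)*(-1/192)*(-100497))*(65/63) = (33499/96448)*(65/63) = 2177435/6076224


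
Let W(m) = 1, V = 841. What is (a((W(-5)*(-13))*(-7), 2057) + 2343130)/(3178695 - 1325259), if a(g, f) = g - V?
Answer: 585595/463359 ≈ 1.2638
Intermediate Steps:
a(g, f) = -841 + g (a(g, f) = g - 1*841 = g - 841 = -841 + g)
(a((W(-5)*(-13))*(-7), 2057) + 2343130)/(3178695 - 1325259) = ((-841 + (1*(-13))*(-7)) + 2343130)/(3178695 - 1325259) = ((-841 - 13*(-7)) + 2343130)/1853436 = ((-841 + 91) + 2343130)*(1/1853436) = (-750 + 2343130)*(1/1853436) = 2342380*(1/1853436) = 585595/463359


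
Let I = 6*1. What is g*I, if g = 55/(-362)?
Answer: -165/181 ≈ -0.91160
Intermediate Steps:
g = -55/362 (g = 55*(-1/362) = -55/362 ≈ -0.15193)
I = 6
g*I = -55/362*6 = -165/181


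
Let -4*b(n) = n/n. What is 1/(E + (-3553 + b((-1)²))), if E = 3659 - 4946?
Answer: -4/19361 ≈ -0.00020660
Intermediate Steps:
b(n) = -¼ (b(n) = -n/(4*n) = -¼*1 = -¼)
E = -1287
1/(E + (-3553 + b((-1)²))) = 1/(-1287 + (-3553 - ¼)) = 1/(-1287 - 14213/4) = 1/(-19361/4) = -4/19361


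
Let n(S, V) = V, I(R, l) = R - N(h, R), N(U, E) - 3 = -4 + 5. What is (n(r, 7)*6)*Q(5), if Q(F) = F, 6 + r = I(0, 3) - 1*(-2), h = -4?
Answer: 210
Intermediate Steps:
N(U, E) = 4 (N(U, E) = 3 + (-4 + 5) = 3 + 1 = 4)
I(R, l) = -4 + R (I(R, l) = R - 1*4 = R - 4 = -4 + R)
r = -8 (r = -6 + ((-4 + 0) - 1*(-2)) = -6 + (-4 + 2) = -6 - 2 = -8)
(n(r, 7)*6)*Q(5) = (7*6)*5 = 42*5 = 210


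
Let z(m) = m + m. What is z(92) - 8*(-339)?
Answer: 2896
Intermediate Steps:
z(m) = 2*m
z(92) - 8*(-339) = 2*92 - 8*(-339) = 184 - 1*(-2712) = 184 + 2712 = 2896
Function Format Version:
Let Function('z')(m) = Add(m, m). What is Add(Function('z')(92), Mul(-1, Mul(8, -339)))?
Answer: 2896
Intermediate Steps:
Function('z')(m) = Mul(2, m)
Add(Function('z')(92), Mul(-1, Mul(8, -339))) = Add(Mul(2, 92), Mul(-1, Mul(8, -339))) = Add(184, Mul(-1, -2712)) = Add(184, 2712) = 2896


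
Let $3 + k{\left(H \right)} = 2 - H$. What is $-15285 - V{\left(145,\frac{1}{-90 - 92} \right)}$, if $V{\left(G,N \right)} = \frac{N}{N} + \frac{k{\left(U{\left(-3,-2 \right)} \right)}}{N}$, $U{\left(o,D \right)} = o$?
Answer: $-14922$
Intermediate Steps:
$k{\left(H \right)} = -1 - H$ ($k{\left(H \right)} = -3 - \left(-2 + H\right) = -1 - H$)
$V{\left(G,N \right)} = 1 + \frac{2}{N}$ ($V{\left(G,N \right)} = \frac{N}{N} + \frac{-1 - -3}{N} = 1 + \frac{-1 + 3}{N} = 1 + \frac{2}{N}$)
$-15285 - V{\left(145,\frac{1}{-90 - 92} \right)} = -15285 - \frac{2 + \frac{1}{-90 - 92}}{\frac{1}{-90 - 92}} = -15285 - \frac{2 + \frac{1}{-182}}{\frac{1}{-182}} = -15285 - \frac{2 - \frac{1}{182}}{- \frac{1}{182}} = -15285 - \left(-182\right) \frac{363}{182} = -15285 - -363 = -15285 + 363 = -14922$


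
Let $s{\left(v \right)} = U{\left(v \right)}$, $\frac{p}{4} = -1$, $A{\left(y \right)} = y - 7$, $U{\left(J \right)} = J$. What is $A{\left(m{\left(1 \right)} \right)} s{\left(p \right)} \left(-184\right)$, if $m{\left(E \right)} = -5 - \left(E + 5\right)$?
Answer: $-13248$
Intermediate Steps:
$m{\left(E \right)} = -10 - E$ ($m{\left(E \right)} = -5 - \left(5 + E\right) = -10 - E$)
$A{\left(y \right)} = -7 + y$ ($A{\left(y \right)} = y - 7 = -7 + y$)
$p = -4$ ($p = 4 \left(-1\right) = -4$)
$s{\left(v \right)} = v$
$A{\left(m{\left(1 \right)} \right)} s{\left(p \right)} \left(-184\right) = \left(-7 - 11\right) \left(-4\right) \left(-184\right) = \left(-18\right) \left(-4\right) \left(-184\right) = 72 \left(-184\right) = -13248$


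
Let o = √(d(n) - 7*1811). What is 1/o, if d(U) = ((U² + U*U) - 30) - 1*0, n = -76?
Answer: -I*√1155/1155 ≈ -0.029424*I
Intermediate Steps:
d(U) = -30 + 2*U² (d(U) = ((U² + U²) - 30) + 0 = (2*U² - 30) + 0 = (-30 + 2*U²) + 0 = -30 + 2*U²)
o = I*√1155 (o = √((-30 + 2*(-76)²) - 7*1811) = √((-30 + 2*5776) - 12677) = √((-30 + 11552) - 12677) = √(11522 - 12677) = √(-1155) = I*√1155 ≈ 33.985*I)
1/o = 1/(I*√1155) = -I*√1155/1155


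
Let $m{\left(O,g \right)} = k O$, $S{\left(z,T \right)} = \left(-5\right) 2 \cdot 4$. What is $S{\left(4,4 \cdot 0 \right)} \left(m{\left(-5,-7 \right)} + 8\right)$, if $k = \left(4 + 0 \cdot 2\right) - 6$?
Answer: $-720$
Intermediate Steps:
$k = -2$ ($k = \left(4 + 0\right) - 6 = 4 - 6 = -2$)
$S{\left(z,T \right)} = -40$ ($S{\left(z,T \right)} = \left(-10\right) 4 = -40$)
$m{\left(O,g \right)} = - 2 O$
$S{\left(4,4 \cdot 0 \right)} \left(m{\left(-5,-7 \right)} + 8\right) = - 40 \left(\left(-2\right) \left(-5\right) + 8\right) = - 40 \left(10 + 8\right) = \left(-40\right) 18 = -720$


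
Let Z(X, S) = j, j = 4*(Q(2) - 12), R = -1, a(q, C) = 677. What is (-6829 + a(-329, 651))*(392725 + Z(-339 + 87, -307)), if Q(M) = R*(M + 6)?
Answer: -2415552040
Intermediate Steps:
Q(M) = -6 - M (Q(M) = -(M + 6) = -(6 + M) = -6 - M)
j = -80 (j = 4*((-6 - 1*2) - 12) = 4*((-6 - 2) - 12) = 4*(-8 - 12) = 4*(-20) = -80)
Z(X, S) = -80
(-6829 + a(-329, 651))*(392725 + Z(-339 + 87, -307)) = (-6829 + 677)*(392725 - 80) = -6152*392645 = -2415552040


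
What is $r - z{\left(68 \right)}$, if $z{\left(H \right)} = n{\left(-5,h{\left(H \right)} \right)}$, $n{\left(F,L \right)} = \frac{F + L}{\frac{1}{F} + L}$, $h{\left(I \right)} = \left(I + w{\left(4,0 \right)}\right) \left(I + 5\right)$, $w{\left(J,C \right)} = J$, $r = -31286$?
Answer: $- \frac{822191049}{26279} \approx -31287.0$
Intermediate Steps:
$h{\left(I \right)} = \left(4 + I\right) \left(5 + I\right)$ ($h{\left(I \right)} = \left(I + 4\right) \left(I + 5\right) = \left(4 + I\right) \left(5 + I\right)$)
$n{\left(F,L \right)} = \frac{F + L}{L + \frac{1}{F}}$
$z{\left(H \right)} = - \frac{5 \left(15 + H^{2} + 9 H\right)}{-99 - 45 H - 5 H^{2}}$ ($z{\left(H \right)} = - \frac{5 \left(-5 + \left(20 + H^{2} + 9 H\right)\right)}{1 - 5 \left(20 + H^{2} + 9 H\right)} = - \frac{5 \left(15 + H^{2} + 9 H\right)}{1 - \left(100 + 5 H^{2} + 45 H\right)} = - \frac{5 \left(15 + H^{2} + 9 H\right)}{-99 - 45 H - 5 H^{2}}$)
$r - z{\left(68 \right)} = -31286 - \frac{5 \left(15 + 68^{2} + 9 \cdot 68\right)}{99 + 5 \cdot 68^{2} + 45 \cdot 68} = -31286 - \frac{5 \left(15 + 4624 + 612\right)}{99 + 5 \cdot 4624 + 3060} = -31286 - 5 \frac{1}{99 + 23120 + 3060} \cdot 5251 = -31286 - 5 \cdot \frac{1}{26279} \cdot 5251 = -31286 - \frac{26255}{26279} = - \frac{822191049}{26279}$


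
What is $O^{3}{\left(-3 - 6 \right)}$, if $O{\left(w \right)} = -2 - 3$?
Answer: $-125$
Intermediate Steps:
$O{\left(w \right)} = -5$ ($O{\left(w \right)} = -2 - 3 = -5$)
$O^{3}{\left(-3 - 6 \right)} = \left(-5\right)^{3} = -125$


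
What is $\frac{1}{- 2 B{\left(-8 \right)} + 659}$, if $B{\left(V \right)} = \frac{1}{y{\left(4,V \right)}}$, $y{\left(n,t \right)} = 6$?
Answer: $\frac{3}{1976} \approx 0.0015182$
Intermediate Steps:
$B{\left(V \right)} = \frac{1}{6}$
$\frac{1}{- 2 B{\left(-8 \right)} + 659} = \frac{1}{\left(-2\right) \frac{1}{6} + 659} = \frac{1}{- \frac{1}{3} + 659} = \frac{1}{\frac{1976}{3}} = \frac{3}{1976}$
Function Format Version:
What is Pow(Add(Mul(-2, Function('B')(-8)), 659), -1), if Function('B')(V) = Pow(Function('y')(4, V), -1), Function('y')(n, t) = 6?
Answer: Rational(3, 1976) ≈ 0.0015182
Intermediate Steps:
Function('B')(V) = Rational(1, 6) (Function('B')(V) = Pow(6, -1) = Rational(1, 6))
Pow(Add(Mul(-2, Function('B')(-8)), 659), -1) = Pow(Add(Mul(-2, Rational(1, 6)), 659), -1) = Pow(Add(Rational(-1, 3), 659), -1) = Pow(Rational(1976, 3), -1) = Rational(3, 1976)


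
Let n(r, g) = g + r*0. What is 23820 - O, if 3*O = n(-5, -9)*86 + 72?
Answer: 24054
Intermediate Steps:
n(r, g) = g (n(r, g) = g + 0 = g)
O = -234 (O = (-9*86 + 72)/3 = (-774 + 72)/3 = (⅓)*(-702) = -234)
23820 - O = 23820 - 1*(-234) = 23820 + 234 = 24054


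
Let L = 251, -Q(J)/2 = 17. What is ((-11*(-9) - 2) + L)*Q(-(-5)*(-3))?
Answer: -11832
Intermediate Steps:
Q(J) = -34 (Q(J) = -2*17 = -34)
((-11*(-9) - 2) + L)*Q(-(-5)*(-3)) = ((-11*(-9) - 2) + 251)*(-34) = ((99 - 2) + 251)*(-34) = (97 + 251)*(-34) = 348*(-34) = -11832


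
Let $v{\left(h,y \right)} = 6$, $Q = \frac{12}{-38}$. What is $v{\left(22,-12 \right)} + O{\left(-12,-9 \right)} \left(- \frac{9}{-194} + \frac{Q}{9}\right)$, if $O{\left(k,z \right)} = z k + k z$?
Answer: $\frac{15558}{1843} \approx 8.4417$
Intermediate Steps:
$Q = - \frac{6}{19}$ ($Q = 12 \left(- \frac{1}{38}\right) = - \frac{6}{19} \approx -0.31579$)
$O{\left(k,z \right)} = 2 k z$ ($O{\left(k,z \right)} = k z + k z = 2 k z$)
$v{\left(22,-12 \right)} + O{\left(-12,-9 \right)} \left(- \frac{9}{-194} + \frac{Q}{9}\right) = 6 + 2 \left(-12\right) \left(-9\right) \left(- \frac{9}{-194} - \frac{6}{19 \cdot 9}\right) = 6 + 216 \left(\left(-9\right) \left(- \frac{1}{194}\right) - \frac{2}{57}\right) = 6 + 216 \left(\frac{9}{194} - \frac{2}{57}\right) = 6 + 216 \cdot \frac{125}{11058} = 6 + \frac{4500}{1843} = \frac{15558}{1843}$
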